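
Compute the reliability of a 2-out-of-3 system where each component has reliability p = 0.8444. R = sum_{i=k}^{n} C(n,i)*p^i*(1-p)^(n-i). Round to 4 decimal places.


k = 2, n = 3, p = 0.8444
i=2: C(3,2)=3 * 0.8444^2 * 0.1556^1 = 0.3328
i=3: C(3,3)=1 * 0.8444^3 * 0.1556^0 = 0.6021
R = sum of terms = 0.9349

0.9349


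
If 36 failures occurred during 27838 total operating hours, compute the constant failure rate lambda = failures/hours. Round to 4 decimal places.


failures = 36
total_hours = 27838
lambda = 36 / 27838
lambda = 0.0013

0.0013


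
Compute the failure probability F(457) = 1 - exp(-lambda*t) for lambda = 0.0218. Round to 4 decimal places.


lambda = 0.0218, t = 457
lambda * t = 9.9626
exp(-9.9626) = 0.0
F(t) = 1 - 0.0
F(t) = 1.0

1.0


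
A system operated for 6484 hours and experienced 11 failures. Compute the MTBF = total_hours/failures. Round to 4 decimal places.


total_hours = 6484
failures = 11
MTBF = 6484 / 11
MTBF = 589.4545

589.4545


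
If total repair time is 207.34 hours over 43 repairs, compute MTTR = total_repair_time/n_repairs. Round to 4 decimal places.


total_repair_time = 207.34
n_repairs = 43
MTTR = 207.34 / 43
MTTR = 4.8219

4.8219


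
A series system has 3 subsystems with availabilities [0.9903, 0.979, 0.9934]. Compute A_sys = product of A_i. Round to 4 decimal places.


Subsystems: [0.9903, 0.979, 0.9934]
After subsystem 1 (A=0.9903): product = 0.9903
After subsystem 2 (A=0.979): product = 0.9695
After subsystem 3 (A=0.9934): product = 0.9631
A_sys = 0.9631

0.9631


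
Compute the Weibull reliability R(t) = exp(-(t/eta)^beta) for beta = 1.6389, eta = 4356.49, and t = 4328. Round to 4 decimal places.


beta = 1.6389, eta = 4356.49, t = 4328
t/eta = 4328 / 4356.49 = 0.9935
(t/eta)^beta = 0.9935^1.6389 = 0.9893
R(t) = exp(-0.9893)
R(t) = 0.3718

0.3718


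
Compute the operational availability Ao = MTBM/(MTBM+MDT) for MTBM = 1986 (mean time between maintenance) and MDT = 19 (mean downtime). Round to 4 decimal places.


MTBM = 1986
MDT = 19
MTBM + MDT = 2005
Ao = 1986 / 2005
Ao = 0.9905

0.9905


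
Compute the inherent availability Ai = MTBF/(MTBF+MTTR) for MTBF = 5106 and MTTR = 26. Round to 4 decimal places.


MTBF = 5106
MTTR = 26
MTBF + MTTR = 5132
Ai = 5106 / 5132
Ai = 0.9949

0.9949


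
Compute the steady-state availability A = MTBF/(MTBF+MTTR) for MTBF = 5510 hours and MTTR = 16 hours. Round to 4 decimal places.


MTBF = 5510
MTTR = 16
MTBF + MTTR = 5526
A = 5510 / 5526
A = 0.9971

0.9971


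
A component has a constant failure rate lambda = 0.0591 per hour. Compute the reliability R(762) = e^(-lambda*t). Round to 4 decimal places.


lambda = 0.0591
t = 762
lambda * t = 45.0342
R(t) = e^(-45.0342)
R(t) = 0.0

0.0


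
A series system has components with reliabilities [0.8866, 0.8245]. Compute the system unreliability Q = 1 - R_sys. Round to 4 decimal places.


Components: [0.8866, 0.8245]
After component 1: product = 0.8866
After component 2: product = 0.731
R_sys = 0.731
Q = 1 - 0.731 = 0.269

0.269


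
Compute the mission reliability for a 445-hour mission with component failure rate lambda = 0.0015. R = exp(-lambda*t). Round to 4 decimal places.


lambda = 0.0015
mission_time = 445
lambda * t = 0.0015 * 445 = 0.6675
R = exp(-0.6675)
R = 0.513

0.513


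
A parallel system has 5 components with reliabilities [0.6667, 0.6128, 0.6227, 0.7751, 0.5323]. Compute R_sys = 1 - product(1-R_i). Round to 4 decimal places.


Components: [0.6667, 0.6128, 0.6227, 0.7751, 0.5323]
(1 - 0.6667) = 0.3333, running product = 0.3333
(1 - 0.6128) = 0.3872, running product = 0.1291
(1 - 0.6227) = 0.3773, running product = 0.0487
(1 - 0.7751) = 0.2249, running product = 0.011
(1 - 0.5323) = 0.4677, running product = 0.0051
Product of (1-R_i) = 0.0051
R_sys = 1 - 0.0051 = 0.9949

0.9949


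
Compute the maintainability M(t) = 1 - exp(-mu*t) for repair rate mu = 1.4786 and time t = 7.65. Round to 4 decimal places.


mu = 1.4786, t = 7.65
mu * t = 1.4786 * 7.65 = 11.3113
exp(-11.3113) = 0.0
M(t) = 1 - 0.0
M(t) = 1.0

1.0


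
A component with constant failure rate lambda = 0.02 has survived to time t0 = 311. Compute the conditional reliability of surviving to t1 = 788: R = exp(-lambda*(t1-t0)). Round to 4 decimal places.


lambda = 0.02
t0 = 311, t1 = 788
t1 - t0 = 477
lambda * (t1-t0) = 0.02 * 477 = 9.54
R = exp(-9.54)
R = 0.0001

0.0001


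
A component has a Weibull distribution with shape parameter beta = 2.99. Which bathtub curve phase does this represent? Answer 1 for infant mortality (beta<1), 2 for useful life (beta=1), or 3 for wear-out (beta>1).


beta = 2.99
Compare beta to 1:
beta < 1 => infant mortality (phase 1)
beta = 1 => useful life (phase 2)
beta > 1 => wear-out (phase 3)
Since beta = 2.99, this is wear-out (increasing failure rate)
Phase = 3

3


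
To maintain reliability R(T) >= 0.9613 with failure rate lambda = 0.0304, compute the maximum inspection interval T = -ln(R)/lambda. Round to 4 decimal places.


R_target = 0.9613
lambda = 0.0304
-ln(0.9613) = 0.0395
T = 0.0395 / 0.0304
T = 1.2983

1.2983


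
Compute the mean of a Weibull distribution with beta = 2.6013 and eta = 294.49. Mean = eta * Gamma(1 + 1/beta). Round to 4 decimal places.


beta = 2.6013, eta = 294.49
1/beta = 0.3844
1 + 1/beta = 1.3844
Gamma(1.3844) = 0.8882
Mean = 294.49 * 0.8882
Mean = 261.573

261.573


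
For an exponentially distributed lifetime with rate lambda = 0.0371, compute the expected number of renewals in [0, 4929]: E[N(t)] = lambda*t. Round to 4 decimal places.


lambda = 0.0371
t = 4929
E[N(t)] = lambda * t
E[N(t)] = 0.0371 * 4929
E[N(t)] = 182.8659

182.8659


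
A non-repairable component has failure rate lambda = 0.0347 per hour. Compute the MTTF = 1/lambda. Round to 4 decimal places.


lambda = 0.0347
MTTF = 1 / 0.0347
MTTF = 28.8184

28.8184


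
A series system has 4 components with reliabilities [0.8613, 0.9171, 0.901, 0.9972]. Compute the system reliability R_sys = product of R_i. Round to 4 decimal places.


Components: [0.8613, 0.9171, 0.901, 0.9972]
After component 1 (R=0.8613): product = 0.8613
After component 2 (R=0.9171): product = 0.7899
After component 3 (R=0.901): product = 0.7117
After component 4 (R=0.9972): product = 0.7097
R_sys = 0.7097

0.7097


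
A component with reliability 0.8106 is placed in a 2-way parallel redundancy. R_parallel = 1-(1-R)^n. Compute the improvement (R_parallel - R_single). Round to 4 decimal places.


R_single = 0.8106, n = 2
1 - R_single = 0.1894
(1 - R_single)^n = 0.1894^2 = 0.0359
R_parallel = 1 - 0.0359 = 0.9641
Improvement = 0.9641 - 0.8106
Improvement = 0.1535

0.1535


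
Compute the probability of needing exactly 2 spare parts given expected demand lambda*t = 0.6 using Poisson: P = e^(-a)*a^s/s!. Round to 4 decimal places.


a = 0.6, s = 2
e^(-a) = e^(-0.6) = 0.5488
a^s = 0.6^2 = 0.36
s! = 2
P = 0.5488 * 0.36 / 2
P = 0.0988

0.0988


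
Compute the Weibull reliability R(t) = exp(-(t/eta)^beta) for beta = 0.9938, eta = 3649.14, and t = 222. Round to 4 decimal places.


beta = 0.9938, eta = 3649.14, t = 222
t/eta = 222 / 3649.14 = 0.0608
(t/eta)^beta = 0.0608^0.9938 = 0.0619
R(t) = exp(-0.0619)
R(t) = 0.94

0.94


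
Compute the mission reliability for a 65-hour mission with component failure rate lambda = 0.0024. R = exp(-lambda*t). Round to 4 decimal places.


lambda = 0.0024
mission_time = 65
lambda * t = 0.0024 * 65 = 0.156
R = exp(-0.156)
R = 0.8556

0.8556


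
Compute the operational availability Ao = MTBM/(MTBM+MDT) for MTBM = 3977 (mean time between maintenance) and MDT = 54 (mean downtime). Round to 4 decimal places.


MTBM = 3977
MDT = 54
MTBM + MDT = 4031
Ao = 3977 / 4031
Ao = 0.9866

0.9866


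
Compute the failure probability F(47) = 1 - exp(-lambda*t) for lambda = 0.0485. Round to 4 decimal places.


lambda = 0.0485, t = 47
lambda * t = 2.2795
exp(-2.2795) = 0.1023
F(t) = 1 - 0.1023
F(t) = 0.8977

0.8977


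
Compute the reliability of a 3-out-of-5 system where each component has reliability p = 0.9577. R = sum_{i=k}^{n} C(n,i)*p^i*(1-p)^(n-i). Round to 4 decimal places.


k = 3, n = 5, p = 0.9577
i=3: C(5,3)=10 * 0.9577^3 * 0.0423^2 = 0.0157
i=4: C(5,4)=5 * 0.9577^4 * 0.0423^1 = 0.1779
i=5: C(5,5)=1 * 0.9577^5 * 0.0423^0 = 0.8057
R = sum of terms = 0.9993

0.9993


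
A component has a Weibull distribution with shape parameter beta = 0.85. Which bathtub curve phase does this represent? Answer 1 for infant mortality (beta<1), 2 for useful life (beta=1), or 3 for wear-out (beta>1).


beta = 0.85
Compare beta to 1:
beta < 1 => infant mortality (phase 1)
beta = 1 => useful life (phase 2)
beta > 1 => wear-out (phase 3)
Since beta = 0.85, this is infant mortality (decreasing failure rate)
Phase = 1

1


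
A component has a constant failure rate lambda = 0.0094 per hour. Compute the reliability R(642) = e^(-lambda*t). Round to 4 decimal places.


lambda = 0.0094
t = 642
lambda * t = 6.0348
R(t) = e^(-6.0348)
R(t) = 0.0024

0.0024


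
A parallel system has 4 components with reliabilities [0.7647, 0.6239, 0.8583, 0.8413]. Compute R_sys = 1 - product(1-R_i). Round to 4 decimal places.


Components: [0.7647, 0.6239, 0.8583, 0.8413]
(1 - 0.7647) = 0.2353, running product = 0.2353
(1 - 0.6239) = 0.3761, running product = 0.0885
(1 - 0.8583) = 0.1417, running product = 0.0125
(1 - 0.8413) = 0.1587, running product = 0.002
Product of (1-R_i) = 0.002
R_sys = 1 - 0.002 = 0.998

0.998


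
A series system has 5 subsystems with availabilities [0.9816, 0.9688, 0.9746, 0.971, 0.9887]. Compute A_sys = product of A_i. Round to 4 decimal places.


Subsystems: [0.9816, 0.9688, 0.9746, 0.971, 0.9887]
After subsystem 1 (A=0.9816): product = 0.9816
After subsystem 2 (A=0.9688): product = 0.951
After subsystem 3 (A=0.9746): product = 0.9268
After subsystem 4 (A=0.971): product = 0.8999
After subsystem 5 (A=0.9887): product = 0.8898
A_sys = 0.8898

0.8898


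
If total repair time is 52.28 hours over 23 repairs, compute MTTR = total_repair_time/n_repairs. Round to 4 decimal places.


total_repair_time = 52.28
n_repairs = 23
MTTR = 52.28 / 23
MTTR = 2.273

2.273


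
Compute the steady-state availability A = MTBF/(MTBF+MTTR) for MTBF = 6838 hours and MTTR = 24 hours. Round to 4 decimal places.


MTBF = 6838
MTTR = 24
MTBF + MTTR = 6862
A = 6838 / 6862
A = 0.9965

0.9965


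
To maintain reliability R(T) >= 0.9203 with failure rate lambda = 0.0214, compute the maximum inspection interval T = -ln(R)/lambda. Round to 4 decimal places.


R_target = 0.9203
lambda = 0.0214
-ln(0.9203) = 0.0831
T = 0.0831 / 0.0214
T = 3.8811

3.8811


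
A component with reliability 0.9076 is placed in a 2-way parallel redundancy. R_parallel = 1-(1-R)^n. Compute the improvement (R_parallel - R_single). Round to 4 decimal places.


R_single = 0.9076, n = 2
1 - R_single = 0.0924
(1 - R_single)^n = 0.0924^2 = 0.0085
R_parallel = 1 - 0.0085 = 0.9915
Improvement = 0.9915 - 0.9076
Improvement = 0.0839

0.0839


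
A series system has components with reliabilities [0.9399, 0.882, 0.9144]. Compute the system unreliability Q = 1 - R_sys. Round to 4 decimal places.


Components: [0.9399, 0.882, 0.9144]
After component 1: product = 0.9399
After component 2: product = 0.829
After component 3: product = 0.758
R_sys = 0.758
Q = 1 - 0.758 = 0.242

0.242


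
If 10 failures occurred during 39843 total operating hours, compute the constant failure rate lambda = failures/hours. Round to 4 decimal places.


failures = 10
total_hours = 39843
lambda = 10 / 39843
lambda = 0.0003

0.0003


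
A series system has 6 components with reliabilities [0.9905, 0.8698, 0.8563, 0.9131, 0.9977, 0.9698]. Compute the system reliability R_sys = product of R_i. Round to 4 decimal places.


Components: [0.9905, 0.8698, 0.8563, 0.9131, 0.9977, 0.9698]
After component 1 (R=0.9905): product = 0.9905
After component 2 (R=0.8698): product = 0.8615
After component 3 (R=0.8563): product = 0.7377
After component 4 (R=0.9131): product = 0.6736
After component 5 (R=0.9977): product = 0.6721
After component 6 (R=0.9698): product = 0.6518
R_sys = 0.6518

0.6518


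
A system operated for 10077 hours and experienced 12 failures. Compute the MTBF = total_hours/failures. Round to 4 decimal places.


total_hours = 10077
failures = 12
MTBF = 10077 / 12
MTBF = 839.75

839.75


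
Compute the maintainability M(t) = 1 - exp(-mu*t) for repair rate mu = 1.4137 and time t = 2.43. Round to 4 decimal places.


mu = 1.4137, t = 2.43
mu * t = 1.4137 * 2.43 = 3.4353
exp(-3.4353) = 0.0322
M(t) = 1 - 0.0322
M(t) = 0.9678

0.9678


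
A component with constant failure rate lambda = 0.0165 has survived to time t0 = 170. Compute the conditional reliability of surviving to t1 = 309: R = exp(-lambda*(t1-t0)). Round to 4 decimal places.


lambda = 0.0165
t0 = 170, t1 = 309
t1 - t0 = 139
lambda * (t1-t0) = 0.0165 * 139 = 2.2935
R = exp(-2.2935)
R = 0.1009

0.1009


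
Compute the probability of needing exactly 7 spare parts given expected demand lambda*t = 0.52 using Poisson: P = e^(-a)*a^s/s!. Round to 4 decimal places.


a = 0.52, s = 7
e^(-a) = e^(-0.52) = 0.5945
a^s = 0.52^7 = 0.0103
s! = 5040
P = 0.5945 * 0.0103 / 5040
P = 0.0

0.0


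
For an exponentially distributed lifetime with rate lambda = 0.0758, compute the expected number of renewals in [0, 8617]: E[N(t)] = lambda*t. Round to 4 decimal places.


lambda = 0.0758
t = 8617
E[N(t)] = lambda * t
E[N(t)] = 0.0758 * 8617
E[N(t)] = 653.1686

653.1686


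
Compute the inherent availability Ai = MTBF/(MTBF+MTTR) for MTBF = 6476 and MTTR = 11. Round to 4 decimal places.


MTBF = 6476
MTTR = 11
MTBF + MTTR = 6487
Ai = 6476 / 6487
Ai = 0.9983

0.9983


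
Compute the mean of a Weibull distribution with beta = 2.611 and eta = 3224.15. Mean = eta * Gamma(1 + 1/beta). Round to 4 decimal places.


beta = 2.611, eta = 3224.15
1/beta = 0.383
1 + 1/beta = 1.383
Gamma(1.383) = 0.8883
Mean = 3224.15 * 0.8883
Mean = 2864.0862

2864.0862


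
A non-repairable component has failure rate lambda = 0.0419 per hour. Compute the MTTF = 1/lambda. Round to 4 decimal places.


lambda = 0.0419
MTTF = 1 / 0.0419
MTTF = 23.8663

23.8663


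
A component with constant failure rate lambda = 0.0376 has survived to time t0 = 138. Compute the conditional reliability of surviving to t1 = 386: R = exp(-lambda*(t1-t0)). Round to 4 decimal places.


lambda = 0.0376
t0 = 138, t1 = 386
t1 - t0 = 248
lambda * (t1-t0) = 0.0376 * 248 = 9.3248
R = exp(-9.3248)
R = 0.0001

0.0001


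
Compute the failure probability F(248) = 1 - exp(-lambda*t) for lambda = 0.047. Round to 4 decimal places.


lambda = 0.047, t = 248
lambda * t = 11.656
exp(-11.656) = 0.0
F(t) = 1 - 0.0
F(t) = 1.0

1.0


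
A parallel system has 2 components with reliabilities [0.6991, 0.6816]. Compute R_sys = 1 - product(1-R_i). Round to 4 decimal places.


Components: [0.6991, 0.6816]
(1 - 0.6991) = 0.3009, running product = 0.3009
(1 - 0.6816) = 0.3184, running product = 0.0958
Product of (1-R_i) = 0.0958
R_sys = 1 - 0.0958 = 0.9042

0.9042


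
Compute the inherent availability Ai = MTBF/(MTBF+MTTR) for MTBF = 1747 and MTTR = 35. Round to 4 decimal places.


MTBF = 1747
MTTR = 35
MTBF + MTTR = 1782
Ai = 1747 / 1782
Ai = 0.9804

0.9804


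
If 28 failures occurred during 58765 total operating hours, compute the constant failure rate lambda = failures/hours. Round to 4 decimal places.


failures = 28
total_hours = 58765
lambda = 28 / 58765
lambda = 0.0005

0.0005


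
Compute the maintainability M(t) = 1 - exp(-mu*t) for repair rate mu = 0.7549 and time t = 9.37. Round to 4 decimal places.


mu = 0.7549, t = 9.37
mu * t = 0.7549 * 9.37 = 7.0734
exp(-7.0734) = 0.0008
M(t) = 1 - 0.0008
M(t) = 0.9992

0.9992


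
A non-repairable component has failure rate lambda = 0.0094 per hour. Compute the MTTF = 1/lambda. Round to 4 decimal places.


lambda = 0.0094
MTTF = 1 / 0.0094
MTTF = 106.383

106.383


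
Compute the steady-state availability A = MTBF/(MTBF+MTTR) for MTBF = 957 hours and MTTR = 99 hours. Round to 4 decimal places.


MTBF = 957
MTTR = 99
MTBF + MTTR = 1056
A = 957 / 1056
A = 0.9062

0.9062


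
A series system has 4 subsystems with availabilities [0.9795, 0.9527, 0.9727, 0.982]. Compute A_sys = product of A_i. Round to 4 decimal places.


Subsystems: [0.9795, 0.9527, 0.9727, 0.982]
After subsystem 1 (A=0.9795): product = 0.9795
After subsystem 2 (A=0.9527): product = 0.9332
After subsystem 3 (A=0.9727): product = 0.9077
After subsystem 4 (A=0.982): product = 0.8914
A_sys = 0.8914

0.8914


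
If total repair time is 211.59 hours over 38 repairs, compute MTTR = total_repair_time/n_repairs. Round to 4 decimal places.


total_repair_time = 211.59
n_repairs = 38
MTTR = 211.59 / 38
MTTR = 5.5682

5.5682


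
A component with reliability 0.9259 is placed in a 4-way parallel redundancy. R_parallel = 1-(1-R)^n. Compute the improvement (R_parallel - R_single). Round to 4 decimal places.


R_single = 0.9259, n = 4
1 - R_single = 0.0741
(1 - R_single)^n = 0.0741^4 = 0.0
R_parallel = 1 - 0.0 = 1.0
Improvement = 1.0 - 0.9259
Improvement = 0.0741

0.0741


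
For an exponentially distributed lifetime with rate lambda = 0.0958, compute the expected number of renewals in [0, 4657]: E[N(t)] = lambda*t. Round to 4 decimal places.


lambda = 0.0958
t = 4657
E[N(t)] = lambda * t
E[N(t)] = 0.0958 * 4657
E[N(t)] = 446.1406

446.1406


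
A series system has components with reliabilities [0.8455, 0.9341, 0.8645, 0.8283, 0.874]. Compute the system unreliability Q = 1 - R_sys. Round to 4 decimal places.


Components: [0.8455, 0.9341, 0.8645, 0.8283, 0.874]
After component 1: product = 0.8455
After component 2: product = 0.7898
After component 3: product = 0.6828
After component 4: product = 0.5655
After component 5: product = 0.4943
R_sys = 0.4943
Q = 1 - 0.4943 = 0.5057

0.5057


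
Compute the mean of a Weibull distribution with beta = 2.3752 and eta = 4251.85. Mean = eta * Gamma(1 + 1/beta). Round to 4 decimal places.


beta = 2.3752, eta = 4251.85
1/beta = 0.421
1 + 1/beta = 1.421
Gamma(1.421) = 0.8863
Mean = 4251.85 * 0.8863
Mean = 3768.4964

3768.4964


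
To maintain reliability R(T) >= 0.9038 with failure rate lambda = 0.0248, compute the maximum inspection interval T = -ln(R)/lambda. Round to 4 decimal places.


R_target = 0.9038
lambda = 0.0248
-ln(0.9038) = 0.1011
T = 0.1011 / 0.0248
T = 4.0785

4.0785


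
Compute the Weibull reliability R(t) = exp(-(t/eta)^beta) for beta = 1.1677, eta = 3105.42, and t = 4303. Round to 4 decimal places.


beta = 1.1677, eta = 3105.42, t = 4303
t/eta = 4303 / 3105.42 = 1.3856
(t/eta)^beta = 1.3856^1.1677 = 1.4635
R(t) = exp(-1.4635)
R(t) = 0.2314

0.2314


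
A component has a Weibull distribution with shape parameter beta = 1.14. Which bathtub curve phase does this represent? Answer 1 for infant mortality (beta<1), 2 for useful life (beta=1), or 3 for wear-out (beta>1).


beta = 1.14
Compare beta to 1:
beta < 1 => infant mortality (phase 1)
beta = 1 => useful life (phase 2)
beta > 1 => wear-out (phase 3)
Since beta = 1.14, this is wear-out (increasing failure rate)
Phase = 3

3


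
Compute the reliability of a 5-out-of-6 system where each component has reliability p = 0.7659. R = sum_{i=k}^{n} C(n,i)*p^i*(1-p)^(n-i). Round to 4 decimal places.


k = 5, n = 6, p = 0.7659
i=5: C(6,5)=6 * 0.7659^5 * 0.2341^1 = 0.3702
i=6: C(6,6)=1 * 0.7659^6 * 0.2341^0 = 0.2019
R = sum of terms = 0.572

0.572


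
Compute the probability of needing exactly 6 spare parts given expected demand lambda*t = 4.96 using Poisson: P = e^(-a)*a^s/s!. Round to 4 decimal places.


a = 4.96, s = 6
e^(-a) = e^(-4.96) = 0.007
a^s = 4.96^6 = 14889.841
s! = 720
P = 0.007 * 14889.841 / 720
P = 0.145

0.145


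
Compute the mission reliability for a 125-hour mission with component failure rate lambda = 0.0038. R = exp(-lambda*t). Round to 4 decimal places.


lambda = 0.0038
mission_time = 125
lambda * t = 0.0038 * 125 = 0.475
R = exp(-0.475)
R = 0.6219

0.6219


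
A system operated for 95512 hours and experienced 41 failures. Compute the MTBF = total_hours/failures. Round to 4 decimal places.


total_hours = 95512
failures = 41
MTBF = 95512 / 41
MTBF = 2329.561

2329.561


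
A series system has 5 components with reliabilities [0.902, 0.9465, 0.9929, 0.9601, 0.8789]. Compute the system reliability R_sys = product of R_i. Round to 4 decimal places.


Components: [0.902, 0.9465, 0.9929, 0.9601, 0.8789]
After component 1 (R=0.902): product = 0.902
After component 2 (R=0.9465): product = 0.8537
After component 3 (R=0.9929): product = 0.8477
After component 4 (R=0.9601): product = 0.8139
After component 5 (R=0.8789): product = 0.7153
R_sys = 0.7153

0.7153


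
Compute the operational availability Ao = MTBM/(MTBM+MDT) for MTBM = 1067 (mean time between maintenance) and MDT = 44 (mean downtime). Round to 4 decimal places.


MTBM = 1067
MDT = 44
MTBM + MDT = 1111
Ao = 1067 / 1111
Ao = 0.9604

0.9604


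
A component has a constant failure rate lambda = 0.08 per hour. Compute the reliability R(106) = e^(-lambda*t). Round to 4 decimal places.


lambda = 0.08
t = 106
lambda * t = 8.48
R(t) = e^(-8.48)
R(t) = 0.0002

0.0002


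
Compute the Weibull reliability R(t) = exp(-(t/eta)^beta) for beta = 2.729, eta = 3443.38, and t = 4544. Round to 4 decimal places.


beta = 2.729, eta = 3443.38, t = 4544
t/eta = 4544 / 3443.38 = 1.3196
(t/eta)^beta = 1.3196^2.729 = 2.1317
R(t) = exp(-2.1317)
R(t) = 0.1186

0.1186


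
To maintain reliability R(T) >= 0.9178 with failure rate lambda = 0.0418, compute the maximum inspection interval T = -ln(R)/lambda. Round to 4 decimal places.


R_target = 0.9178
lambda = 0.0418
-ln(0.9178) = 0.0858
T = 0.0858 / 0.0418
T = 2.0521

2.0521


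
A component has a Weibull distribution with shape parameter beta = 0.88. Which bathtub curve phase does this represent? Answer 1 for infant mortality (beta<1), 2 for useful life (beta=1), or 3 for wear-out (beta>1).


beta = 0.88
Compare beta to 1:
beta < 1 => infant mortality (phase 1)
beta = 1 => useful life (phase 2)
beta > 1 => wear-out (phase 3)
Since beta = 0.88, this is infant mortality (decreasing failure rate)
Phase = 1

1


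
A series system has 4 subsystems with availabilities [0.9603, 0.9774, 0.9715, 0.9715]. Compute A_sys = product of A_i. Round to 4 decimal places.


Subsystems: [0.9603, 0.9774, 0.9715, 0.9715]
After subsystem 1 (A=0.9603): product = 0.9603
After subsystem 2 (A=0.9774): product = 0.9386
After subsystem 3 (A=0.9715): product = 0.9118
After subsystem 4 (A=0.9715): product = 0.8859
A_sys = 0.8859

0.8859


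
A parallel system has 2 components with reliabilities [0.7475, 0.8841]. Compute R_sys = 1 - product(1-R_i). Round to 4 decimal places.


Components: [0.7475, 0.8841]
(1 - 0.7475) = 0.2525, running product = 0.2525
(1 - 0.8841) = 0.1159, running product = 0.0293
Product of (1-R_i) = 0.0293
R_sys = 1 - 0.0293 = 0.9707

0.9707


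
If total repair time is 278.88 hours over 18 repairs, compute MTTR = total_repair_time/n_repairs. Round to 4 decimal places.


total_repair_time = 278.88
n_repairs = 18
MTTR = 278.88 / 18
MTTR = 15.4933

15.4933


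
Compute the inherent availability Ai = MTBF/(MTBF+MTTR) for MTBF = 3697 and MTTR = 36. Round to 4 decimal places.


MTBF = 3697
MTTR = 36
MTBF + MTTR = 3733
Ai = 3697 / 3733
Ai = 0.9904

0.9904


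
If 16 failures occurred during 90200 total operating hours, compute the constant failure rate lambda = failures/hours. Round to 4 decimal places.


failures = 16
total_hours = 90200
lambda = 16 / 90200
lambda = 0.0002

0.0002


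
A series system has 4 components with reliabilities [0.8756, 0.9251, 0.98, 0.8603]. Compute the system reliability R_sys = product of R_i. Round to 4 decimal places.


Components: [0.8756, 0.9251, 0.98, 0.8603]
After component 1 (R=0.8756): product = 0.8756
After component 2 (R=0.9251): product = 0.81
After component 3 (R=0.98): product = 0.7938
After component 4 (R=0.8603): product = 0.6829
R_sys = 0.6829

0.6829


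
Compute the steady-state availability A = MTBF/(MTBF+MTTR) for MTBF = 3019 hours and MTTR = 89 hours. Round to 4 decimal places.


MTBF = 3019
MTTR = 89
MTBF + MTTR = 3108
A = 3019 / 3108
A = 0.9714

0.9714


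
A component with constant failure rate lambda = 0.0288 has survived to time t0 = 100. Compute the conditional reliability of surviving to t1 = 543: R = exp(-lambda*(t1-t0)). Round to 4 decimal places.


lambda = 0.0288
t0 = 100, t1 = 543
t1 - t0 = 443
lambda * (t1-t0) = 0.0288 * 443 = 12.7584
R = exp(-12.7584)
R = 0.0

0.0


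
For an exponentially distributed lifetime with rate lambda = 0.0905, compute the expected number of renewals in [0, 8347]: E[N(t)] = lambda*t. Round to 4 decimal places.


lambda = 0.0905
t = 8347
E[N(t)] = lambda * t
E[N(t)] = 0.0905 * 8347
E[N(t)] = 755.4035

755.4035


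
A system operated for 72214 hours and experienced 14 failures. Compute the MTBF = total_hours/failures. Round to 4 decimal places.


total_hours = 72214
failures = 14
MTBF = 72214 / 14
MTBF = 5158.1429

5158.1429


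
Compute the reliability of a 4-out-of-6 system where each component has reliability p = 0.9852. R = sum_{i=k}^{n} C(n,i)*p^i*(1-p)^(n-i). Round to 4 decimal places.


k = 4, n = 6, p = 0.9852
i=4: C(6,4)=15 * 0.9852^4 * 0.0148^2 = 0.0031
i=5: C(6,5)=6 * 0.9852^5 * 0.0148^1 = 0.0824
i=6: C(6,6)=1 * 0.9852^6 * 0.0148^0 = 0.9144
R = sum of terms = 0.9999

0.9999


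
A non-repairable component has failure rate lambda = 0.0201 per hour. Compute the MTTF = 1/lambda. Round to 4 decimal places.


lambda = 0.0201
MTTF = 1 / 0.0201
MTTF = 49.7512

49.7512


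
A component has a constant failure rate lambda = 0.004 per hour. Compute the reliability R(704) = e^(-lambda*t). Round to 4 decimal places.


lambda = 0.004
t = 704
lambda * t = 2.816
R(t) = e^(-2.816)
R(t) = 0.0598

0.0598


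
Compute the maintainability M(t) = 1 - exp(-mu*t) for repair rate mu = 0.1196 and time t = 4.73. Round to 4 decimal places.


mu = 0.1196, t = 4.73
mu * t = 0.1196 * 4.73 = 0.5657
exp(-0.5657) = 0.568
M(t) = 1 - 0.568
M(t) = 0.432

0.432


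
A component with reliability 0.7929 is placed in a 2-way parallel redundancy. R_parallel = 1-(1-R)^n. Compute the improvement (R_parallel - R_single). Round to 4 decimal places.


R_single = 0.7929, n = 2
1 - R_single = 0.2071
(1 - R_single)^n = 0.2071^2 = 0.0429
R_parallel = 1 - 0.0429 = 0.9571
Improvement = 0.9571 - 0.7929
Improvement = 0.1642

0.1642


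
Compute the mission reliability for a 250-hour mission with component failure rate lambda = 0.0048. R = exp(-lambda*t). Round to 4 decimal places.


lambda = 0.0048
mission_time = 250
lambda * t = 0.0048 * 250 = 1.2
R = exp(-1.2)
R = 0.3012

0.3012


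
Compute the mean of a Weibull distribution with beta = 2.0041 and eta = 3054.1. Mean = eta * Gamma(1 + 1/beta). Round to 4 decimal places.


beta = 2.0041, eta = 3054.1
1/beta = 0.499
1 + 1/beta = 1.499
Gamma(1.499) = 0.8862
Mean = 3054.1 * 0.8862
Mean = 2706.526

2706.526


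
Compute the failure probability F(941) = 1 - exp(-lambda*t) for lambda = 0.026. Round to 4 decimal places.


lambda = 0.026, t = 941
lambda * t = 24.466
exp(-24.466) = 0.0
F(t) = 1 - 0.0
F(t) = 1.0

1.0


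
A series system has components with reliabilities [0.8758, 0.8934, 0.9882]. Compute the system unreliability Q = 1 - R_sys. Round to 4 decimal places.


Components: [0.8758, 0.8934, 0.9882]
After component 1: product = 0.8758
After component 2: product = 0.7824
After component 3: product = 0.7732
R_sys = 0.7732
Q = 1 - 0.7732 = 0.2268

0.2268


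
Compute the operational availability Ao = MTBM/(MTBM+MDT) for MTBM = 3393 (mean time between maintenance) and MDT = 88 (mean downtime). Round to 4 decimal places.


MTBM = 3393
MDT = 88
MTBM + MDT = 3481
Ao = 3393 / 3481
Ao = 0.9747

0.9747


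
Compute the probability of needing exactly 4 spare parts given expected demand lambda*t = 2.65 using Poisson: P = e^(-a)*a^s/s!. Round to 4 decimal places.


a = 2.65, s = 4
e^(-a) = e^(-2.65) = 0.0707
a^s = 2.65^4 = 49.3155
s! = 24
P = 0.0707 * 49.3155 / 24
P = 0.1452

0.1452


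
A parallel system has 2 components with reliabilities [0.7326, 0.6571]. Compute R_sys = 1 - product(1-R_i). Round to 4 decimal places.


Components: [0.7326, 0.6571]
(1 - 0.7326) = 0.2674, running product = 0.2674
(1 - 0.6571) = 0.3429, running product = 0.0917
Product of (1-R_i) = 0.0917
R_sys = 1 - 0.0917 = 0.9083

0.9083


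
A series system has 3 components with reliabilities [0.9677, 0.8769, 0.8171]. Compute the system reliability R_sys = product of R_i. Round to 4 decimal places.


Components: [0.9677, 0.8769, 0.8171]
After component 1 (R=0.9677): product = 0.9677
After component 2 (R=0.8769): product = 0.8486
After component 3 (R=0.8171): product = 0.6934
R_sys = 0.6934

0.6934


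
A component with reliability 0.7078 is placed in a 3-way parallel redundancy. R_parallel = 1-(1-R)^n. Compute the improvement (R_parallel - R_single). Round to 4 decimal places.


R_single = 0.7078, n = 3
1 - R_single = 0.2922
(1 - R_single)^n = 0.2922^3 = 0.0249
R_parallel = 1 - 0.0249 = 0.9751
Improvement = 0.9751 - 0.7078
Improvement = 0.2673

0.2673


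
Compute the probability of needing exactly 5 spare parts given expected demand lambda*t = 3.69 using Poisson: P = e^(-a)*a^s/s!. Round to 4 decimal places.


a = 3.69, s = 5
e^(-a) = e^(-3.69) = 0.025
a^s = 3.69^5 = 684.1193
s! = 120
P = 0.025 * 684.1193 / 120
P = 0.1424

0.1424


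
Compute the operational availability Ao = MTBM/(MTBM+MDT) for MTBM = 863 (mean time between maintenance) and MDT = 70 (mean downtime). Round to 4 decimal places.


MTBM = 863
MDT = 70
MTBM + MDT = 933
Ao = 863 / 933
Ao = 0.925

0.925


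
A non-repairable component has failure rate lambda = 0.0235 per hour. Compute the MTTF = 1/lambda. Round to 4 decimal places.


lambda = 0.0235
MTTF = 1 / 0.0235
MTTF = 42.5532

42.5532


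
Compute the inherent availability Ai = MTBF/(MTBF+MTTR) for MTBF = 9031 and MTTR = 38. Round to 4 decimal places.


MTBF = 9031
MTTR = 38
MTBF + MTTR = 9069
Ai = 9031 / 9069
Ai = 0.9958

0.9958


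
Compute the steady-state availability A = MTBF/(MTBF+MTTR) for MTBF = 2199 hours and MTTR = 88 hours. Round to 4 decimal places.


MTBF = 2199
MTTR = 88
MTBF + MTTR = 2287
A = 2199 / 2287
A = 0.9615

0.9615


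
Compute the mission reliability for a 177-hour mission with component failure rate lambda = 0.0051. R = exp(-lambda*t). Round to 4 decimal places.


lambda = 0.0051
mission_time = 177
lambda * t = 0.0051 * 177 = 0.9027
R = exp(-0.9027)
R = 0.4055

0.4055


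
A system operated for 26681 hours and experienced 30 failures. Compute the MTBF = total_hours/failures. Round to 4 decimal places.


total_hours = 26681
failures = 30
MTBF = 26681 / 30
MTBF = 889.3667

889.3667


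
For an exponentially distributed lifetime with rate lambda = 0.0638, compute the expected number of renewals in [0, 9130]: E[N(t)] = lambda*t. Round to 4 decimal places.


lambda = 0.0638
t = 9130
E[N(t)] = lambda * t
E[N(t)] = 0.0638 * 9130
E[N(t)] = 582.494

582.494


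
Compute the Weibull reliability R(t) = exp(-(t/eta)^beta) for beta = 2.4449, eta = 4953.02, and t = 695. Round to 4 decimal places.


beta = 2.4449, eta = 4953.02, t = 695
t/eta = 695 / 4953.02 = 0.1403
(t/eta)^beta = 0.1403^2.4449 = 0.0082
R(t) = exp(-0.0082)
R(t) = 0.9918

0.9918


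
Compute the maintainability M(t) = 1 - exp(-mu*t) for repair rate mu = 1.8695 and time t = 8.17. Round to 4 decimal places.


mu = 1.8695, t = 8.17
mu * t = 1.8695 * 8.17 = 15.2738
exp(-15.2738) = 0.0
M(t) = 1 - 0.0
M(t) = 1.0

1.0


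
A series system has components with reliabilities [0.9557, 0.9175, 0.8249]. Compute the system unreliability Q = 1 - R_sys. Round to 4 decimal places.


Components: [0.9557, 0.9175, 0.8249]
After component 1: product = 0.9557
After component 2: product = 0.8769
After component 3: product = 0.7233
R_sys = 0.7233
Q = 1 - 0.7233 = 0.2767

0.2767


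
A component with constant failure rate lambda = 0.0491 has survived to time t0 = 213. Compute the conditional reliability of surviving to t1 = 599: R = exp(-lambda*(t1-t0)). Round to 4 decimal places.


lambda = 0.0491
t0 = 213, t1 = 599
t1 - t0 = 386
lambda * (t1-t0) = 0.0491 * 386 = 18.9526
R = exp(-18.9526)
R = 0.0

0.0


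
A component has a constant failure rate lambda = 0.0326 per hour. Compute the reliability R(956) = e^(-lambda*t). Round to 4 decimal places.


lambda = 0.0326
t = 956
lambda * t = 31.1656
R(t) = e^(-31.1656)
R(t) = 0.0

0.0


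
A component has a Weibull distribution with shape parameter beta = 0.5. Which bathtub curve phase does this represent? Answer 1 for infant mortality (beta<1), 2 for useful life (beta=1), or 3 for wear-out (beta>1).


beta = 0.5
Compare beta to 1:
beta < 1 => infant mortality (phase 1)
beta = 1 => useful life (phase 2)
beta > 1 => wear-out (phase 3)
Since beta = 0.5, this is infant mortality (decreasing failure rate)
Phase = 1

1


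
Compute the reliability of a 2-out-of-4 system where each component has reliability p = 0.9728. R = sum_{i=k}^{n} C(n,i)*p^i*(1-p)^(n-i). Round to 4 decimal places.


k = 2, n = 4, p = 0.9728
i=2: C(4,2)=6 * 0.9728^2 * 0.0272^2 = 0.0042
i=3: C(4,3)=4 * 0.9728^3 * 0.0272^1 = 0.1002
i=4: C(4,4)=1 * 0.9728^4 * 0.0272^0 = 0.8956
R = sum of terms = 0.9999

0.9999


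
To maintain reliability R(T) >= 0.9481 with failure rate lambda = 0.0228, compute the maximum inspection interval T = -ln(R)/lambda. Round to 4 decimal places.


R_target = 0.9481
lambda = 0.0228
-ln(0.9481) = 0.0533
T = 0.0533 / 0.0228
T = 2.3375

2.3375


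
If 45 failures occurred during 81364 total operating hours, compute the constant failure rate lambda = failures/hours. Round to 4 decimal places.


failures = 45
total_hours = 81364
lambda = 45 / 81364
lambda = 0.0006

0.0006


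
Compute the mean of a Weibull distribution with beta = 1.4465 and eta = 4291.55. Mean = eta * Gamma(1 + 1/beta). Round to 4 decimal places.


beta = 1.4465, eta = 4291.55
1/beta = 0.6913
1 + 1/beta = 1.6913
Gamma(1.6913) = 0.907
Mean = 4291.55 * 0.907
Mean = 3892.5358

3892.5358


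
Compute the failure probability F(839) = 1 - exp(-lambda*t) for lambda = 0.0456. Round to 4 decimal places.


lambda = 0.0456, t = 839
lambda * t = 38.2584
exp(-38.2584) = 0.0
F(t) = 1 - 0.0
F(t) = 1.0

1.0


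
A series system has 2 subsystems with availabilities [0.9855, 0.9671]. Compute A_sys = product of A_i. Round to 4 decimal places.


Subsystems: [0.9855, 0.9671]
After subsystem 1 (A=0.9855): product = 0.9855
After subsystem 2 (A=0.9671): product = 0.9531
A_sys = 0.9531

0.9531


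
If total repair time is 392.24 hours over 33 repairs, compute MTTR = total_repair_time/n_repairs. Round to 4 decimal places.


total_repair_time = 392.24
n_repairs = 33
MTTR = 392.24 / 33
MTTR = 11.8861

11.8861


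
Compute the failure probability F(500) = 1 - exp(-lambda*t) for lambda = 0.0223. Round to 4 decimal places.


lambda = 0.0223, t = 500
lambda * t = 11.15
exp(-11.15) = 0.0
F(t) = 1 - 0.0
F(t) = 1.0

1.0


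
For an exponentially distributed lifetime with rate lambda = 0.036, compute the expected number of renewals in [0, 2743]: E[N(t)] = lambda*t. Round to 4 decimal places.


lambda = 0.036
t = 2743
E[N(t)] = lambda * t
E[N(t)] = 0.036 * 2743
E[N(t)] = 98.748

98.748


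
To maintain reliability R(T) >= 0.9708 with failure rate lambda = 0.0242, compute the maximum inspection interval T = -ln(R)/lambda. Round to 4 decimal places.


R_target = 0.9708
lambda = 0.0242
-ln(0.9708) = 0.0296
T = 0.0296 / 0.0242
T = 1.2246

1.2246


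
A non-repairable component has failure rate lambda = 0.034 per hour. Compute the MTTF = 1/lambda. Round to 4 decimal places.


lambda = 0.034
MTTF = 1 / 0.034
MTTF = 29.4118

29.4118


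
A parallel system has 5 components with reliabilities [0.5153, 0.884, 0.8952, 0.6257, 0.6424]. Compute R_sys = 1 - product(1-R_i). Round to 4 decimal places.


Components: [0.5153, 0.884, 0.8952, 0.6257, 0.6424]
(1 - 0.5153) = 0.4847, running product = 0.4847
(1 - 0.884) = 0.116, running product = 0.0562
(1 - 0.8952) = 0.1048, running product = 0.0059
(1 - 0.6257) = 0.3743, running product = 0.0022
(1 - 0.6424) = 0.3576, running product = 0.0008
Product of (1-R_i) = 0.0008
R_sys = 1 - 0.0008 = 0.9992

0.9992


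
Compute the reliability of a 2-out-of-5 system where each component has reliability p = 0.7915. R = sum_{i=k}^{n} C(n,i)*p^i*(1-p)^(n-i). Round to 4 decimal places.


k = 2, n = 5, p = 0.7915
i=2: C(5,2)=10 * 0.7915^2 * 0.2085^3 = 0.0568
i=3: C(5,3)=10 * 0.7915^3 * 0.2085^2 = 0.2156
i=4: C(5,4)=5 * 0.7915^4 * 0.2085^1 = 0.4091
i=5: C(5,5)=1 * 0.7915^5 * 0.2085^0 = 0.3106
R = sum of terms = 0.9921

0.9921


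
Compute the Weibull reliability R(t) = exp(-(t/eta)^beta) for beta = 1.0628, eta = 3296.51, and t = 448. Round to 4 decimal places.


beta = 1.0628, eta = 3296.51, t = 448
t/eta = 448 / 3296.51 = 0.1359
(t/eta)^beta = 0.1359^1.0628 = 0.1199
R(t) = exp(-0.1199)
R(t) = 0.887

0.887


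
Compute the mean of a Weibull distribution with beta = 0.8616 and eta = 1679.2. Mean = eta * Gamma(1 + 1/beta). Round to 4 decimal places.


beta = 0.8616, eta = 1679.2
1/beta = 1.1606
1 + 1/beta = 2.1606
Gamma(2.1606) = 1.0789
Mean = 1679.2 * 1.0789
Mean = 1811.7336

1811.7336


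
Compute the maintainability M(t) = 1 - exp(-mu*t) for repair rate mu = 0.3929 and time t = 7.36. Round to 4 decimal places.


mu = 0.3929, t = 7.36
mu * t = 0.3929 * 7.36 = 2.8917
exp(-2.8917) = 0.0555
M(t) = 1 - 0.0555
M(t) = 0.9445

0.9445


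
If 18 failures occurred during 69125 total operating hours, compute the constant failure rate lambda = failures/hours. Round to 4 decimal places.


failures = 18
total_hours = 69125
lambda = 18 / 69125
lambda = 0.0003

0.0003


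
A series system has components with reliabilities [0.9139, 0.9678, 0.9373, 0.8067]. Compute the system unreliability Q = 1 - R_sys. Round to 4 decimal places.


Components: [0.9139, 0.9678, 0.9373, 0.8067]
After component 1: product = 0.9139
After component 2: product = 0.8845
After component 3: product = 0.829
After component 4: product = 0.6688
R_sys = 0.6688
Q = 1 - 0.6688 = 0.3312

0.3312


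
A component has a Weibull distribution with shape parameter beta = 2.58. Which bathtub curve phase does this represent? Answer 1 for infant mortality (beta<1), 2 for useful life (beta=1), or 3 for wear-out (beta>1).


beta = 2.58
Compare beta to 1:
beta < 1 => infant mortality (phase 1)
beta = 1 => useful life (phase 2)
beta > 1 => wear-out (phase 3)
Since beta = 2.58, this is wear-out (increasing failure rate)
Phase = 3

3


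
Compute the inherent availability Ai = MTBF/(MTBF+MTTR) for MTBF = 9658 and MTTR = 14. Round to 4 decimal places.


MTBF = 9658
MTTR = 14
MTBF + MTTR = 9672
Ai = 9658 / 9672
Ai = 0.9986

0.9986


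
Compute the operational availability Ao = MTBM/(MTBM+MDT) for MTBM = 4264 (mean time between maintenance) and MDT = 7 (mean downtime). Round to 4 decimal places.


MTBM = 4264
MDT = 7
MTBM + MDT = 4271
Ao = 4264 / 4271
Ao = 0.9984

0.9984


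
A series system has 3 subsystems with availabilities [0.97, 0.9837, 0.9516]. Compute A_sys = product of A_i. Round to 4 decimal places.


Subsystems: [0.97, 0.9837, 0.9516]
After subsystem 1 (A=0.97): product = 0.97
After subsystem 2 (A=0.9837): product = 0.9542
After subsystem 3 (A=0.9516): product = 0.908
A_sys = 0.908

0.908


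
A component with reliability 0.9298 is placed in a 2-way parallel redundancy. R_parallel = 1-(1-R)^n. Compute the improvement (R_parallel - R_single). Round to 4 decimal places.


R_single = 0.9298, n = 2
1 - R_single = 0.0702
(1 - R_single)^n = 0.0702^2 = 0.0049
R_parallel = 1 - 0.0049 = 0.9951
Improvement = 0.9951 - 0.9298
Improvement = 0.0653

0.0653
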